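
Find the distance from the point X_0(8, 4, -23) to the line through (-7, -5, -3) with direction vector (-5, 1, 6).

2√37

Direction vector d = (-5, 1, 6).
AP = (15, 9, -20); AP·d = -186, |AP|² = 706, |d|² = 62.
distance² = |AP|² − (AP·d)²/|d|² = 706 − 34596/62 = 148, so the distance is 2√37.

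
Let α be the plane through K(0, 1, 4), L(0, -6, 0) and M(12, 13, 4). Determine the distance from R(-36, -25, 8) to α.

4/3

KL = (0, -7, -4) and KM = (12, 12, 0), so a normal is n = KL × KM = (48, -48, 84).
Then n·(-36, -25, 8) - 288 = -144.
|n| = √(2304 + 2304 + 7056) = 108, so the distance is |-144|/108 = 4/3.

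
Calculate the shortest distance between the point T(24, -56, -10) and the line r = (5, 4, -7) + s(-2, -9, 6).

Direction vector d = (-2, -9, 6).
AP = (19, -60, -3); AP·d = 484, |AP|² = 3970, |d|² = 121.
distance² = |AP|² − (AP·d)²/|d|² = 3970 − 234256/121 = 2034, so the distance is 3√226.

3√226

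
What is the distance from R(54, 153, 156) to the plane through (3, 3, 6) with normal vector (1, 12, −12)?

3

The plane has equation n·(r − (3, 3, 6)) = 0, i.e. n·r = -33.
d = |1·54 + 12·153 + (-12)·156 − (-33)| / √(1 + 144 + 144) = |51| / 17 = 3.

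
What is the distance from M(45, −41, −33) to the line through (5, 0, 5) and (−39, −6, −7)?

A direction vector is d = (−44, −6, −12).
AP = (40, −41, −38); AP·d = -1058, |AP|² = 4725, |d|² = 2116.
distance² = |AP|² − (AP·d)²/|d|² = 4725 − 1119364/2116 = 4196, so the distance is 2√1049.

2√1049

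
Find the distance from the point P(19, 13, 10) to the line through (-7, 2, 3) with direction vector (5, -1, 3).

Direction vector d = (5, -1, 3).
AP = (26, 11, 7), and AP × d = (40, -43, -81).
|AP × d|² = 10010 and |d|² = 35, so the distance is √(10010/35) = √286.

√286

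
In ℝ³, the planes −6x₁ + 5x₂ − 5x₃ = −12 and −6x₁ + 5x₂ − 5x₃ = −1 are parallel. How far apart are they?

With common normal n = (−6, 5, −5) (|n| = √86), the distance is |(-12) − (-1)|/|n| = 11/√86 = 11√86/86.

11√86/86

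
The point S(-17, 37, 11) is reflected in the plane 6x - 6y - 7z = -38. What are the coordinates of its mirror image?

(19, 1, -31)

With n = (6, -6, -7), the signed offset is (n·S − (-38))/|n|² = -363/121 = -3.
S' = S − 2t·n = (-17, 37, 11) − (-6)·(6, -6, -7) = (19, 1, -31).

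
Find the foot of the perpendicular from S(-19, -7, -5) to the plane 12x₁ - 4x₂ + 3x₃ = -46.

(-7, -11, -2)

n = (12, -4, 3), |n|² = 169, and n·S − (-46) = -169.
t = -169/169 = -1, so the foot is S − t·n = (-19, -7, -5) − (-1)·(12, -4, 3) = (-7, -11, -2).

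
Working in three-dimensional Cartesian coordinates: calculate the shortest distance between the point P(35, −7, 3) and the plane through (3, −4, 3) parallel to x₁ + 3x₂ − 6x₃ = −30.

23/√46

Parallel planes share the normal n = (1, 3, −6); since (3, −4, 3) lies on the plane, its equation is x₁ + 3x₂ − 6x₃ = -27.
d = |1·35 + 3·(-7) + (-6)·3 − (-27)| / √(1 + 9 + 36) = |23| / √46 = √46/2.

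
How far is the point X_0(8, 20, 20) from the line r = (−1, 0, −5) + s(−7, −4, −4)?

√377

Direction vector d = (−7, −4, −4).
AP = (9, 20, 25), and AP × d = (20, −139, 104).
|AP × d|² = 30537 and |d|² = 81, so the distance is √(30537/81) = √377.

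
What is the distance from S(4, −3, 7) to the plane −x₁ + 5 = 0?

n = (−1, 0, 0); n·P − (-5) = 1; |n| = 1; distance = 1/1 = 1.

1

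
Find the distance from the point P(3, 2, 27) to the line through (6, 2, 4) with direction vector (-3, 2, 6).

√97

Direction vector d = (-3, 2, 6).
AP = (-3, 0, 23), and AP × d = (-46, -51, -6).
|AP × d|² = 4753 and |d|² = 49, so the distance is √(4753/49) = √97.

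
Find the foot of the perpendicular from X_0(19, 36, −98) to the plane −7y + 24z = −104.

The perpendicular from X_0 has direction n = (0, −7, 24): r = (19, 36, −98) + t(0, −7, 24).
Substitute into the plane: n·(X_0 + tn) = -104 gives -2604 + 625t = -104, so t = 4.
Foot = (19, 36, −98) + 4·(0, −7, 24) = (19, 8, −2).

(19, 8, -2)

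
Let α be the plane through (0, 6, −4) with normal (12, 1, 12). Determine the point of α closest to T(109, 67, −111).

(1793/17, 1134/17, -1947/17)

The perpendicular from T has direction n = (12, 1, 12): r = (109, 67, −111) + λ(12, 1, 12).
Substitute into the plane: n·(T + λn) = -42 gives 43 + 289λ = -42, so λ = -5/17.
Foot = (109, 67, −111) + (-5/17)·(12, 1, 12) = (1793/17, 1134/17, −1947/17).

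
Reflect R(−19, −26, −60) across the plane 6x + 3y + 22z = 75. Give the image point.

n = (6, 3, 22), |n|² = 529, n·R − 75 = -1587, so t = -1587/529 = -3.
Foot F = R − (-3)·n = (−1, −17, 6); the reflection is 2F − R = (17, −8, 72).

(17, -8, 72)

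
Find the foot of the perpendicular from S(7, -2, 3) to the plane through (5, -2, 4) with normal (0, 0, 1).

n = (0, 0, 1), |n|² = 1, and n·S − 4 = -1.
t = -1/1 = -1, so the foot is S − t·n = (7, -2, 3) − (-1)·(0, 0, 1) = (7, -2, 4).

(7, -2, 4)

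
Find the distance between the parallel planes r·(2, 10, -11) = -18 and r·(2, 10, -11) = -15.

With common normal n = (2, 10, -11) (|n| = 15), the distance is |(-18) − (-15)|/|n| = 3/15 = 1/5.

1/5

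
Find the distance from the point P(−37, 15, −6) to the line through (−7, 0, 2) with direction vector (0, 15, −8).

30

Direction vector d = (0, 15, −8).
AP = (−30, 15, −8), and AP × d = (0, −240, −450).
|AP × d|² = 260100 and |d|² = 289, so the distance is √(260100/289) = √900 = 30.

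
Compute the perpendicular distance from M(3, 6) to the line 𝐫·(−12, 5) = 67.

73/13

d = |(-12)·3 + 5·6 − 67| / √(144 + 25) = |-73|/13 = 73/13.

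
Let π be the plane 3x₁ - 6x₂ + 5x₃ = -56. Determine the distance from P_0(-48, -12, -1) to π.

3√70/10

d = |3·(-48) + (-6)·(-12) + 5·(-1) − (-56)| / √(9 + 36 + 25) = |-21| / √70 = 3√70/10.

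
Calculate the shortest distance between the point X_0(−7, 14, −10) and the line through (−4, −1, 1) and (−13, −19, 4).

A direction vector is d = (−9, −18, 3).
AP = (−3, 15, −11); AP·d = -276, |AP|² = 355, |d|² = 414.
distance² = |AP|² − (AP·d)²/|d|² = 355 − 76176/414 = 171, so the distance is 3√19.

3√19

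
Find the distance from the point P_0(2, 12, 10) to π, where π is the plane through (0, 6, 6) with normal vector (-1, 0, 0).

The plane has equation n·(r − (0, 6, 6)) = 0, i.e. n·r = 0.
d = |(-1)·2 − 0| / √(1 + 0 + 0) = |-2| / 1 = 2.

2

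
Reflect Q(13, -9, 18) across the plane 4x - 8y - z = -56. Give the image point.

(-3, 23, 22)

n = (4, -8, -1), |n|² = 81, n·Q − (-56) = 162, so t = 162/81 = 2.
Foot F = Q − 2·n = (5, 7, 20); the reflection is 2F − Q = (-3, 23, 22).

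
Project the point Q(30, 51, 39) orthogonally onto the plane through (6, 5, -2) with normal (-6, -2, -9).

(0, 41, -6)

The perpendicular from Q has direction n = (-6, -2, -9): r = (30, 51, 39) + t(-6, -2, -9).
Substitute into the plane: n·(Q + tn) = -28 gives -633 + 121t = -28, so t = 5.
Foot = (30, 51, 39) + 5·(-6, -2, -9) = (0, 41, -6).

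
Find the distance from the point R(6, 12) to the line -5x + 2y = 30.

d = |(-5)·6 + 2·12 − 30| / √(25 + 4) = |-36|/√29 = 36/√29.

36/√29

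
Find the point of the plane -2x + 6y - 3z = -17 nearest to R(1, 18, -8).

(7, 0, 1)

The perpendicular from R has direction n = (-2, 6, -3): r = (1, 18, -8) + λ(-2, 6, -3).
Substitute into the plane: n·(R + λn) = -17 gives 130 + 49λ = -17, so λ = -3.
Foot = (1, 18, -8) + (-3)·(-2, 6, -3) = (7, 0, 1).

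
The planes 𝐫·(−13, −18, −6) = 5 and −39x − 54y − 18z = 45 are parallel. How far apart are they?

10/23

Divide the second equation by 3 to match normals: −13x − 18y − 6z = 15.
With common normal n = (−13, −18, −6) (|n| = 23), the distance is |5 − 15|/|n| = 10/23.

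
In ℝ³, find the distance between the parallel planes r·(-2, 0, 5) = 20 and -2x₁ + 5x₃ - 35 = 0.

15√29/29

With common normal n = (-2, 0, 5) (|n| = √29), the distance is |20 − 35|/|n| = 15/√29.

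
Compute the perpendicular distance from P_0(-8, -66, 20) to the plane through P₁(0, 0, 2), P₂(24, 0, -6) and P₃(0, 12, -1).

P₁P₂ = (24, 0, -8) and P₁P₃ = (0, 12, -3), so a normal is n = P₁P₂ × P₁P₃ = (96, 72, 288).
Then n·(-8, -66, 20) - 576 = -336.
|n| = √(9216 + 5184 + 82944) = 312, so the distance is |-336|/312 = 14/13.

14/13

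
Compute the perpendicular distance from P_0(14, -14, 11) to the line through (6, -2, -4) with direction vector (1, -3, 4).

√17

Direction vector d = (1, -3, 4).
AP = (8, -12, 15); AP·d = 104, |AP|² = 433, |d|² = 26.
distance² = |AP|² − (AP·d)²/|d|² = 433 − 10816/26 = 17, so the distance is √17.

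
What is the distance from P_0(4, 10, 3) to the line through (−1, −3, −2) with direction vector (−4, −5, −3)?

√19

Direction vector d = (−4, −5, −3).
AP = (5, 13, 5); AP·d = -100, |AP|² = 219, |d|² = 50.
distance² = |AP|² − (AP·d)²/|d|² = 219 − 10000/50 = 19, so the distance is √19.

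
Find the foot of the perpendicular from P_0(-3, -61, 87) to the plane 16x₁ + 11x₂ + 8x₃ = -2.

(-47/21, -1270/21, 1835/21)

The perpendicular from P_0 has direction n = (16, 11, 8): r = (-3, -61, 87) + λ(16, 11, 8).
Substitute into the plane: n·(P_0 + λn) = -2 gives -23 + 441λ = -2, so λ = 1/21.
Foot = (-3, -61, 87) + (1/21)·(16, 11, 8) = (-47/21, -1270/21, 1835/21).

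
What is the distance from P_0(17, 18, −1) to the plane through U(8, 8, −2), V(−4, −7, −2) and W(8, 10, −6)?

√5/5

UV = (−12, −15, 0) and UW = (0, 2, −4), so a normal is n = UV × UW = (60, −48, −24).
n = (60, −48, −24); n·P − 144 = 36; |n| = 36√5; distance = 36/(36√5) = 1/√5.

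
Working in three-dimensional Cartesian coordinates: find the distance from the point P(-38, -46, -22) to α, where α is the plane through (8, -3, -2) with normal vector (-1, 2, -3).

20/√14

The plane has equation n·(r − (8, -3, -2)) = 0, i.e. n·r = -8.
Then n·(-38, -46, -22) - (-8) = 20.
|n| = √(1 + 4 + 9) = √14, so the distance is |20|/√14 = 10√14/7.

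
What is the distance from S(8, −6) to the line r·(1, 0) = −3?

11

The normal to the line is n = (1, 0) with |n| = 1.
|n·S − (-3)| = |8 − (-3)| = 11, so the distance is 11/1 = 11.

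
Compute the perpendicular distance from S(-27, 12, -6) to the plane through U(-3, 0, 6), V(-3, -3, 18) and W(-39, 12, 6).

UV = (0, -3, 12) and UW = (-36, 12, 0), so a normal is n = UV × UW = (-144, -432, -108).
n = (-144, -432, -108); n·P − (-216) = -432; |n| = 468; distance = 432/468 = 12/13.

12/13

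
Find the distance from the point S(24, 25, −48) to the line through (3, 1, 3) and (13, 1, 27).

3√233

A direction vector is d = (10, 0, 24).
AP = (21, 24, −51); AP·d = -1014, |AP|² = 3618, |d|² = 676.
distance² = |AP|² − (AP·d)²/|d|² = 3618 − 1028196/676 = 2097, so the distance is 3√233.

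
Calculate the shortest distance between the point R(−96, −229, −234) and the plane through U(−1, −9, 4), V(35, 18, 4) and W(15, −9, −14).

UV = (36, 27, 0) and UW = (16, 0, −18), so a normal is n = UV × UW = (−486, 648, −432).
Then n·(−96, −229, −234) − (−7074) = 6426.
|n| = √(236196 + 419904 + 186624) = 918, so the distance is |6426|/918 = 7.

7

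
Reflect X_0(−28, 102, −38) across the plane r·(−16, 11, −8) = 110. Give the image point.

n = (−16, 11, −8), |n|² = 441, n·X_0 − 110 = 1764, so t = 1764/441 = 4.
Foot F = X_0 − 4·n = (36, 58, −6); the reflection is 2F − X_0 = (100, 14, 26).

(100, 14, 26)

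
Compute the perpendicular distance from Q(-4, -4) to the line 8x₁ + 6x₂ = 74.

13

The normal to the line is n = (8, 6) with |n| = 10.
|n·Q − 74| = |-56 − 74| = 130, so the distance is 130/10 = 13.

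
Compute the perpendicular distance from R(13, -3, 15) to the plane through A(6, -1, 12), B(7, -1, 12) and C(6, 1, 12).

3

AB = (1, 0, 0) and AC = (0, 2, 0), so a normal is n = AB × AC = (0, 0, 2).
n = (0, 0, 2); n·P − 24 = 6; |n| = 2; distance = 6/2 = 3.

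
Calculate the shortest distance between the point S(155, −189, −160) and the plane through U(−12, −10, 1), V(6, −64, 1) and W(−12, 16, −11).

7

UV = (18, −54, 0) and UW = (0, 26, −12), so a normal is n = UV × UW = (648, 216, 468).
d = |648·155 + 216·(-189) + 468·(-160) − (-9468)| / √(419904 + 46656 + 219024) = |-5796| / 828 = 7.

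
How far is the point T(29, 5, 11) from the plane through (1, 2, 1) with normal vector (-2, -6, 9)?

16/11

The plane has equation n·(r − (1, 2, 1)) = 0, i.e. n·r = -5.
Then n·(29, 5, 11) - (-5) = 16.
|n| = √(4 + 36 + 81) = 11, so the distance is |16|/11 = 16/11.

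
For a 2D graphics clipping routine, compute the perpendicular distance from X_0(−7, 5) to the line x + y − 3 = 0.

The normal to the line is n = (1, 1) with |n| = √2.
|n·X_0 − 3| = |-2 − 3| = 5, so the distance is 5/√2 = 5√2/2.

5/√2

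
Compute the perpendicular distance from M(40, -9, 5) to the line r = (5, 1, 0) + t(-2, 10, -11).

Direction vector d = (-2, 10, -11).
AP = (35, -10, 5); AP·d = -225, |AP|² = 1350, |d|² = 225.
distance² = |AP|² − (AP·d)²/|d|² = 1350 − 50625/225 = 1125, so the distance is 15√5.

15√5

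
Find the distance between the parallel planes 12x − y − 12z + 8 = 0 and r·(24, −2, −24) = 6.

11/17

Divide the second equation by 2 to match normals: 12x − y − 12z = 3.
Both planes have normal n = (12, −1, −12), |n| = 17. Any point on the first plane is at distance |3 − (-8)|/|n| = 11/17 from the second.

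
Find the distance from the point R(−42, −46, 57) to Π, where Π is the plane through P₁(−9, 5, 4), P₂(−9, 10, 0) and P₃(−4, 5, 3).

P₁P₂ = (0, 5, −4) and P₁P₃ = (5, 0, −1), so a normal is n = P₁P₂ × P₁P₃ = (−5, −20, −25).
d = |(-5)·(-42) + (-20)·(-46) + (-25)·57 − (-155)| / √(25 + 400 + 625) = |-140| / (5√42) = 28/√42.

2√42/3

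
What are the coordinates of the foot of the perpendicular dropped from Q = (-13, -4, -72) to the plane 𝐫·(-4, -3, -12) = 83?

(7, 11, -12)

The perpendicular from Q has direction n = (-4, -3, -12): r = (-13, -4, -72) + λ(-4, -3, -12).
Substitute into the plane: n·(Q + λn) = 83 gives 928 + 169λ = 83, so λ = -5.
Foot = (-13, -4, -72) + (-5)·(-4, -3, -12) = (7, 11, -12).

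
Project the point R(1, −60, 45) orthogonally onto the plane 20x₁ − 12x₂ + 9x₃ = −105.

The perpendicular from R has direction n = (20, −12, 9): r = (1, −60, 45) + t(20, −12, 9).
Substitute into the plane: n·(R + tn) = -105 gives 1145 + 625t = -105, so t = -2.
Foot = (1, −60, 45) + (-2)·(20, −12, 9) = (−39, −36, 27).

(-39, -36, 27)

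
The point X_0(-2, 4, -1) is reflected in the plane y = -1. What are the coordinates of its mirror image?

(-2, -6, -1)

n = (0, 1, 0), |n|² = 1, n·X_0 − (-1) = 5, so t = 5/1 = 5.
Foot F = X_0 − 5·n = (-2, -1, -1); the reflection is 2F − X_0 = (-2, -6, -1).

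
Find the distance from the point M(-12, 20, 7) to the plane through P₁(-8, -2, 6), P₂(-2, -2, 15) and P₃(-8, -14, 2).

P₁P₂ = (6, 0, 9) and P₁P₃ = (0, -12, -4), so a normal is n = P₁P₂ × P₁P₃ = (108, 24, -72).
d = |108·(-12) + 24·20 + (-72)·7 − (-1344)| / √(11664 + 576 + 5184) = |24| / 132 = 2/11.

2/11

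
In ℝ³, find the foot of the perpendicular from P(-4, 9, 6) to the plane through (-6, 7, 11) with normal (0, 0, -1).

The perpendicular from P has direction n = (0, 0, -1): r = (-4, 9, 6) + t(0, 0, -1).
Substitute into the plane: n·(P + tn) = -11 gives -6 + 1t = -11, so t = -5.
Foot = (-4, 9, 6) + (-5)·(0, 0, -1) = (-4, 9, 11).

(-4, 9, 11)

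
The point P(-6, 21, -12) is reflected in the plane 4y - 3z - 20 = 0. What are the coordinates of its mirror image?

n = (0, 4, -3), |n|² = 25, n·P − 20 = 100, so t = 100/25 = 4.
Foot F = P − 4·n = (-6, 5, 0); the reflection is 2F − P = (-6, -11, 12).

(-6, -11, 12)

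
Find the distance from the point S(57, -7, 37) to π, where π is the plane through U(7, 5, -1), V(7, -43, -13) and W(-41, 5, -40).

UV = (0, -48, -12) and UW = (-48, 0, -39), so a normal is n = UV × UW = (1872, 576, -2304).
Then n·(57, -7, 37) - 18288 = -864.
|n| = √(3504384 + 331776 + 5308416) = 3024, so the distance is |-864|/3024 = 2/7.

2/7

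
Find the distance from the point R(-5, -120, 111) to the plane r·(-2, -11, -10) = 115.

n = (-2, -11, -10); n·P − 115 = 105; |n| = 15; distance = 105/15 = 7.

7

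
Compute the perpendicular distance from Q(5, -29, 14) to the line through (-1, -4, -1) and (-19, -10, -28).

3√85

A direction vector is d = (-18, -6, -27).
AP = (6, -25, 15), and AP × d = (765, -108, -486).
|AP × d|² = 833085 and |d|² = 1089, so the distance is √(833085/1089) = √765 = 3√85.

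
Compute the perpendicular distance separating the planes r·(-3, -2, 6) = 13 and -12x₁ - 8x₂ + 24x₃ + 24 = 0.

19/7

Divide the second equation by 4 to match normals: -3x₁ - 2x₂ + 6x₃ = -6.
With common normal n = (-3, -2, 6) (|n| = 7), the distance is |13 − (-6)|/|n| = 19/7.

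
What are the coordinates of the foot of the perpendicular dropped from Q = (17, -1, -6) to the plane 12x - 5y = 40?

(5, 4, -6)

n = (12, -5, 0), |n|² = 169, and n·Q − 40 = 169.
t = 169/169 = 1, so the foot is Q − t·n = (17, -1, -6) − 1·(12, -5, 0) = (5, 4, -6).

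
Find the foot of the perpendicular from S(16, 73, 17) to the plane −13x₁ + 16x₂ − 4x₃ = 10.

n = (−13, 16, −4), |n|² = 441, and n·S − 10 = 882.
t = 882/441 = 2, so the foot is S − t·n = (16, 73, 17) − 2·(−13, 16, −4) = (42, 41, 25).

(42, 41, 25)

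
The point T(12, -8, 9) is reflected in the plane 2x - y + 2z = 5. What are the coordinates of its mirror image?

(-8, 2, -11)

n = (2, -1, 2), |n|² = 9, n·T − 5 = 45, so t = 45/9 = 5.
Foot F = T − 5·n = (2, -3, -1); the reflection is 2F − T = (-8, 2, -11).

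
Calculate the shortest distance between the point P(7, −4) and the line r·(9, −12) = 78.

11/5

The normal to the line is n = (9, −12) with |n| = 15.
|n·P − 78| = |111 − 78| = 33, so the distance is 33/15 = 11/5.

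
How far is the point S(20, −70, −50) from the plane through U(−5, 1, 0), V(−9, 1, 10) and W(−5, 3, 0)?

25√29/29

UV = (−4, 0, 10) and UW = (0, 2, 0), so a normal is n = UV × UW = (−20, 0, −8).
n = (−20, 0, −8); n·P − 100 = -100; |n| = 4√29; distance = 100/(4√29) = 25/√29.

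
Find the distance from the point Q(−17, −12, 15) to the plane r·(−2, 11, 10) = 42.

2/3

d = |(-2)·(-17) + 11·(-12) + 10·15 − 42| / √(4 + 121 + 100) = |10| / 15 = 2/3.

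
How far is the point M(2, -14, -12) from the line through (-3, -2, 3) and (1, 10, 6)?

A direction vector is d = (4, 12, 3).
AP = (5, -12, -15), and AP × d = (144, -75, 108).
|AP × d|² = 38025 and |d|² = 169, so the distance is √(38025/169) = √225 = 15.

15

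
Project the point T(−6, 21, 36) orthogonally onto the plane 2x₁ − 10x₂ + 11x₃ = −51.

The perpendicular from T has direction n = (2, −10, 11): r = (−6, 21, 36) + λ(2, −10, 11).
Substitute into the plane: n·(T + λn) = -51 gives 174 + 225λ = -51, so λ = -1.
Foot = (−6, 21, 36) + (-1)·(2, −10, 11) = (−8, 31, 25).

(-8, 31, 25)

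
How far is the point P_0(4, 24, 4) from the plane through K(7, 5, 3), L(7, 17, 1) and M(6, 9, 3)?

KL = (0, 12, -2) and KM = (-1, 4, 0), so a normal is n = KL × KM = (8, 2, 12).
n = (8, 2, 12); n·P − 102 = 26; |n| = 2√53; distance = 26/(2√53) = 13/√53.

13/√53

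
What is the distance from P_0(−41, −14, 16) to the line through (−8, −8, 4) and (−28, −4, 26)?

A direction vector is d = (−20, 4, 22).
AP = (−33, −6, 12), and AP × d = (−180, 486, −252).
|AP × d|² = 332100 and |d|² = 900, so the distance is √(332100/900) = √369 = 3√41.

3√41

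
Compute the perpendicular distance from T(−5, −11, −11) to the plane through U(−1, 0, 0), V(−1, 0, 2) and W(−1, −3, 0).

4

UV = (0, 0, 2) and UW = (0, −3, 0), so a normal is n = UV × UW = (6, 0, 0).
Then n·(−5, −11, −11) − (−6) = −24.
|n| = √(36 + 0 + 0) = 6, so the distance is |-24|/6 = 4.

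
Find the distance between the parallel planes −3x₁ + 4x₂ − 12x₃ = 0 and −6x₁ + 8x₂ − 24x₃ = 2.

Divide the second equation by 2 to match normals: −3x₁ + 4x₂ − 12x₃ = 1.
With common normal n = (−3, 4, −12) (|n| = 13), the distance is |0 − 1|/|n| = 1/13.

1/13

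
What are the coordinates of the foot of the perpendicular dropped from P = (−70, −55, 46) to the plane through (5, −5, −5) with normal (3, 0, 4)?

(-1687/25, -55, 1234/25)

The perpendicular from P has direction n = (3, 0, 4): r = (−70, −55, 46) + λ(3, 0, 4).
Substitute into the plane: n·(P + λn) = -5 gives -26 + 25λ = -5, so λ = 21/25.
Foot = (−70, −55, 46) + (21/25)·(3, 0, 4) = (−1687/25, −55, 1234/25).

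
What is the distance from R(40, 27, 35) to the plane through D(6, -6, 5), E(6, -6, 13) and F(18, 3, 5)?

6

DE = (0, 0, 8) and DF = (12, 9, 0), so a normal is n = DE × DF = (-72, 96, 0).
n = (-72, 96, 0); n·P − (-1008) = 720; |n| = 120; distance = 720/120 = 6.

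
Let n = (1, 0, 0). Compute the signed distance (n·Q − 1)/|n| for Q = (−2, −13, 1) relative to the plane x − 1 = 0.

n·Q − 1 = -3.
|n| = 1, so the signed distance is -3/1 = -3.

-3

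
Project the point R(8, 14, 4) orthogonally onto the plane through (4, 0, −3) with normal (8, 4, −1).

(0, 10, 5)

n = (8, 4, −1), |n|² = 81, and n·R − 35 = 81.
t = 81/81 = 1, so the foot is R − t·n = (8, 14, 4) − 1·(8, 4, −1) = (0, 10, 5).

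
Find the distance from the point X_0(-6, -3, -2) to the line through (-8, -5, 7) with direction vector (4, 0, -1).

Direction vector d = (4, 0, -1).
AP = (2, 2, -9); AP·d = 17, |AP|² = 89, |d|² = 17.
distance² = |AP|² − (AP·d)²/|d|² = 89 − 289/17 = 72, so the distance is 6√2.

6√2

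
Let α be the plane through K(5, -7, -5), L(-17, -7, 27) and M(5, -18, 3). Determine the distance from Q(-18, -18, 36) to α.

KL = (-22, 0, 32) and KM = (0, -11, 8), so a normal is n = KL × KM = (352, 176, 242).
d = |352·(-18) + 176·(-18) + 242·36 − (-682)| / √(123904 + 30976 + 58564) = |-110| / 462 = 5/21.

5/21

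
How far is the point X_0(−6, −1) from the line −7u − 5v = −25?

36√74/37

d = |(-7)·(-6) + (-5)·(-1) − (-25)| / √(49 + 25) = |72|/√74 = 36√74/37.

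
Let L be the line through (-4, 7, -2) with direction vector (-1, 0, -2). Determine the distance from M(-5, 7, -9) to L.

Direction vector d = (-1, 0, -2).
AP = (-1, 0, -7), and AP × d = (0, 5, 0).
|AP × d|² = 25 and |d|² = 5, so the distance is √(25/5) = √5.

√5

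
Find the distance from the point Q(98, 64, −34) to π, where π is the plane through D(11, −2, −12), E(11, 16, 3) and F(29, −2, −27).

27/√86

DE = (0, 18, 15) and DF = (18, 0, −15), so a normal is n = DE × DF = (−270, 270, −324).
d = |(-270)·98 + 270·64 + (-324)·(-34) − 378| / √(72900 + 72900 + 104976) = |1458| / (54√86) = 27√86/86.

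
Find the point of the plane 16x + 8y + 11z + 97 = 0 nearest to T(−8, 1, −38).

(8, 9, -27)

The perpendicular from T has direction n = (16, 8, 11): r = (−8, 1, −38) + t(16, 8, 11).
Substitute into the plane: n·(T + tn) = -97 gives -538 + 441t = -97, so t = 1.
Foot = (−8, 1, −38) + 1·(16, 8, 11) = (8, 9, −27).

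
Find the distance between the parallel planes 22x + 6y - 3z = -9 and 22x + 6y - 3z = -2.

7/23

With common normal n = (22, 6, -3) (|n| = 23), the distance is |(-9) − (-2)|/|n| = 7/23.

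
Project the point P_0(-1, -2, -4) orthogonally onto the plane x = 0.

(0, -2, -4)

n = (1, 0, 0), |n|² = 1, and n·P_0 − 0 = -1.
t = -1/1 = -1, so the foot is P_0 − t·n = (-1, -2, -4) − (-1)·(1, 0, 0) = (0, -2, -4).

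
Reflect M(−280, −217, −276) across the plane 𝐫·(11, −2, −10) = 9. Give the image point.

With n = (11, −2, −10), the signed offset is (n·M − 9)/|n|² = 105/225 = 7/15.
M' = M − 2t·n = (−280, −217, −276) − (14/15)·(11, −2, −10) = (−4354/15, −3227/15, −800/3).

(-4354/15, -3227/15, -800/3)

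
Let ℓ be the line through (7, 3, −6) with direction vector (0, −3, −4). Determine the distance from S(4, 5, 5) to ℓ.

√34

Direction vector d = (0, −3, −4).
AP = (−3, 2, 11), and AP × d = (25, −12, 9).
|AP × d|² = 850 and |d|² = 25, so the distance is √(850/25) = √34.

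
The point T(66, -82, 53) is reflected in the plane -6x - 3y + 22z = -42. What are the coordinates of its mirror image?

(90, -70, -35)

n = (-6, -3, 22), |n|² = 529, n·T − (-42) = 1058, so t = 1058/529 = 2.
Foot F = T − 2·n = (78, -76, 9); the reflection is 2F − T = (90, -70, -35).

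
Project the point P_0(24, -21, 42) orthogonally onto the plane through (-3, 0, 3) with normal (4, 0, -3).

n = (4, 0, -3), |n|² = 25, and n·P_0 − (-21) = -9.
t = -9/25, so the foot is P_0 − t·n = (24, -21, 42) − (-9/25)·(4, 0, -3) = (636/25, -21, 1023/25).

(636/25, -21, 1023/25)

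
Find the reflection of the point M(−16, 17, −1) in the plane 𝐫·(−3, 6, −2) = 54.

With n = (−3, 6, −2), the signed offset is (n·M − 54)/|n|² = 98/49 = 2.
M' = M − 2t·n = (−16, 17, −1) − 4·(−3, 6, −2) = (−4, −7, 7).

(-4, -7, 7)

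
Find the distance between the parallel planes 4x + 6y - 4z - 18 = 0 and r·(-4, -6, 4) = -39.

Divide the second equation by -1 to match normals: 4x + 6y - 4z = 39.
With common normal n = (4, 6, -4) (|n| = 2√17), the distance is |18 − 39|/|n| = 21/(2√17) = 21√17/34.

21/(2√17)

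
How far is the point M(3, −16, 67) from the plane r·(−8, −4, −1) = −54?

n = (−8, −4, −1); n·P − (-54) = 27; |n| = 9; distance = 27/9 = 3.

3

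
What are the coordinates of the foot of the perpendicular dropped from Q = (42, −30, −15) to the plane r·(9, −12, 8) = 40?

(24, -6, -31)

n = (9, −12, 8), |n|² = 289, and n·Q − 40 = 578.
t = 578/289 = 2, so the foot is Q − t·n = (42, −30, −15) − 2·(9, −12, 8) = (24, −6, −31).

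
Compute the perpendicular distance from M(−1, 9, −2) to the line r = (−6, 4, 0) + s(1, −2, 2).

3√5

Direction vector d = (1, −2, 2).
AP = (5, 5, −2), and AP × d = (6, −12, −15).
|AP × d|² = 405 and |d|² = 9, so the distance is √(405/9) = √45 = 3√5.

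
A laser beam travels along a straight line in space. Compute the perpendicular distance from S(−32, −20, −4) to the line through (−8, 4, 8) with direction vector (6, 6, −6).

Direction vector d = (6, 6, −6).
AP = (−24, −24, −12); AP·d = -216, |AP|² = 1296, |d|² = 108.
distance² = |AP|² − (AP·d)²/|d|² = 1296 − 46656/108 = 864, so the distance is 12√6.

12√6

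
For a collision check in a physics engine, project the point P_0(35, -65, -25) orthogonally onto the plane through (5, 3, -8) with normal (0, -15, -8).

n = (0, -15, -8), |n|² = 289, and n·P_0 − 19 = 1156.
t = 1156/289 = 4, so the foot is P_0 − t·n = (35, -65, -25) − 4·(0, -15, -8) = (35, -5, 7).

(35, -5, 7)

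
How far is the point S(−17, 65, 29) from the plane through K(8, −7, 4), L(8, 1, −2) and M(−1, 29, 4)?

KL = (0, 8, −6) and KM = (−9, 36, 0), so a normal is n = KL × KM = (216, 54, 72).
Then n·(−17, 65, 29) − 1638 = 288.
|n| = √(46656 + 2916 + 5184) = 234, so the distance is |288|/234 = 16/13.

16/13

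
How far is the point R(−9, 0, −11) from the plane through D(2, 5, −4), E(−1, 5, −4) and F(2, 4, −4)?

DE = (−3, 0, 0) and DF = (0, −1, 0), so a normal is n = DE × DF = (0, 0, 3).
n = (0, 0, 3); n·P − (-12) = -21; |n| = 3; distance = 21/3 = 7.

7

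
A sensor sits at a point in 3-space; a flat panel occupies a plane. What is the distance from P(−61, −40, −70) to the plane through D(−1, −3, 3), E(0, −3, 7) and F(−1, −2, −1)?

19√33/33

DE = (1, 0, 4) and DF = (0, 1, −4), so a normal is n = DE × DF = (−4, 4, 1).
n = (−4, 4, 1); n·P − (-5) = 19; |n| = √33; distance = 19/√33 = 19√33/33.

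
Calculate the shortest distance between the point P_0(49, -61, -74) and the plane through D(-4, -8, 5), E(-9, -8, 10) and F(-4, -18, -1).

DE = (-5, 0, 5) and DF = (0, -10, -6), so a normal is n = DE × DF = (50, -30, 50).
Then n·(49, -61, -74) - 290 = 290.
|n| = √(2500 + 900 + 2500) = 10√59, so the distance is |290|/(10√59) = 29√59/59.

29/√59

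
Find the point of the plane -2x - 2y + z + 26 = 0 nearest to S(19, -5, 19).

n = (-2, -2, 1), |n|² = 9, and n·S − (-26) = 17.
t = 17/9, so the foot is S − t·n = (19, -5, 19) − (17/9)·(-2, -2, 1) = (205/9, -11/9, 154/9).

(205/9, -11/9, 154/9)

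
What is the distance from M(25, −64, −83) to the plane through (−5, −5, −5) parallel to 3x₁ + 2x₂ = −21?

28/√13

Parallel planes share the normal n = (3, 2, 0); since (−5, −5, −5) lies on the plane, its equation is 3x₁ + 2x₂ = -25.
d = |3·25 + 2·(-64) − (-25)| / √(9 + 4 + 0) = |-28| / √13 = 28/√13.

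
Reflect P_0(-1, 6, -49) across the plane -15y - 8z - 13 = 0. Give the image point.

With n = (0, -15, -8), the signed offset is (n·P_0 − 13)/|n|² = 289/289 = 1.
P_0' = P_0 − 2t·n = (-1, 6, -49) − 2·(0, -15, -8) = (-1, 36, -33).

(-1, 36, -33)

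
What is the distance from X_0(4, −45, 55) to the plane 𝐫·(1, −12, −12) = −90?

Normal vector n = (1, −12, −12), and n·(4, −45, 55) − (−90) = −26.
|n| = √(1 + 144 + 144) = 17, so the distance is |-26|/17 = 26/17.

26/17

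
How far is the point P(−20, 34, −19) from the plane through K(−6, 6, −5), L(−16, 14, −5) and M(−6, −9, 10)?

KL = (−10, 8, 0) and KM = (0, −15, 15), so a normal is n = KL × KM = (120, 150, 150).
d = |120·(-20) + 150·34 + 150·(-19) − (-570)| / √(14400 + 22500 + 22500) = |420| / (30√66) = 14/√66.

7√66/33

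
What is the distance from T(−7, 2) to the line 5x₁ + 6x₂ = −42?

The normal to the line is n = (5, 6) with |n| = √61.
|n·T − (-42)| = |-23 − (-42)| = 19, so the distance is 19/√61.

19√61/61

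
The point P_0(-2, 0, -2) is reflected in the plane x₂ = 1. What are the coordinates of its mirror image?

(-2, 2, -2)

With n = (0, 1, 0), the signed offset is (n·P_0 − 1)/|n|² = -1/1 = -1.
P_0' = P_0 − 2t·n = (-2, 0, -2) − (-2)·(0, 1, 0) = (-2, 2, -2).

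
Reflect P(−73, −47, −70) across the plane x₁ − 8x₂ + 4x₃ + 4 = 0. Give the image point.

n = (1, −8, 4), |n|² = 81, n·P − (-4) = 27, so t = 27/81 = 1/3.
Foot F = P − (1/3)·n = (−220/3, −133/3, −214/3); the reflection is 2F − P = (−221/3, −125/3, −218/3).

(-221/3, -125/3, -218/3)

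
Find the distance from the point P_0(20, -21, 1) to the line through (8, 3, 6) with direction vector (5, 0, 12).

Direction vector d = (5, 0, 12).
AP = (12, -24, -5), and AP × d = (-288, -169, 120).
|AP × d|² = 125905 and |d|² = 169, so the distance is √(125905/169) = √745.

√745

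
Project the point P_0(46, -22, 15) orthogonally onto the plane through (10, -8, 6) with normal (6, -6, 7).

(28, -4, -6)

The perpendicular from P_0 has direction n = (6, -6, 7): r = (46, -22, 15) + λ(6, -6, 7).
Substitute into the plane: n·(P_0 + λn) = 150 gives 513 + 121λ = 150, so λ = -3.
Foot = (46, -22, 15) + (-3)·(6, -6, 7) = (28, -4, -6).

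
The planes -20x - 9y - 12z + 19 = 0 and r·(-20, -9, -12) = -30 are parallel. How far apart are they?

With common normal n = (-20, -9, -12) (|n| = 25), the distance is |(-19) − (-30)|/|n| = 11/25.

11/25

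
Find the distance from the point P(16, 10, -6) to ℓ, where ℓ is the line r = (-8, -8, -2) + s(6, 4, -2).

Direction vector d = (6, 4, -2).
AP = (24, 18, -4), and AP × d = (-20, 24, -12).
|AP × d|² = 1120 and |d|² = 56, so the distance is √(1120/56) = √20 = 2√5.

2√5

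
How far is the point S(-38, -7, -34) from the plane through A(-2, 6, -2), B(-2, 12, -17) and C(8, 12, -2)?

21/√38

AB = (0, 6, -15) and AC = (10, 6, 0), so a normal is n = AB × AC = (90, -150, -60).
Then n·(-38, -7, -34) - (-960) = 630.
|n| = √(8100 + 22500 + 3600) = 30√38, so the distance is |630|/(30√38) = 21√38/38.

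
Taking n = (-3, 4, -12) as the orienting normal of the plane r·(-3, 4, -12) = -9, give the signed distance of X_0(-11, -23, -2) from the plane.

n·X_0 − (-9) = -26.
|n| = 13, so the signed distance is -26/13 = -2.

-2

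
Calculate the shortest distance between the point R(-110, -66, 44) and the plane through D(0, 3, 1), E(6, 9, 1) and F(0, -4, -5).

DE = (6, 6, 0) and DF = (0, -7, -6), so a normal is n = DE × DF = (-36, 36, -42).
d = |(-36)·(-110) + 36·(-66) + (-42)·44 − 66| / √(1296 + 1296 + 1764) = |-330| / 66 = 5.

5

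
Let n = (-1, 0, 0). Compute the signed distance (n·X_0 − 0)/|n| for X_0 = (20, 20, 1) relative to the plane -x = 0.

n·X_0 − 0 = -20.
|n| = 1, so the signed distance is -20/1 = -20.

-20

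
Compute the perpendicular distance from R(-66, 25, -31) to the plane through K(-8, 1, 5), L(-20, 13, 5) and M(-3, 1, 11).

24/√97

KL = (-12, 12, 0) and KM = (5, 0, 6), so a normal is n = KL × KM = (72, 72, -60).
d = |72·(-66) + 72·25 + (-60)·(-31) − (-804)| / √(5184 + 5184 + 3600) = |-288| / (12√97) = 24√97/97.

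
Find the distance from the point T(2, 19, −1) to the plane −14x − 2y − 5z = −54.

d = |(-14)·2 + (-2)·19 + (-5)·(-1) − (-54)| / √(196 + 4 + 25) = |-7| / 15 = 7/15.

7/15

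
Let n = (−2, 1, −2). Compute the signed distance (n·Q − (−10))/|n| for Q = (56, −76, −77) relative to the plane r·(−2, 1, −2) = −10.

-8

n·Q − (-10) = -24.
|n| = 3, so the signed distance is -24/3 = -8.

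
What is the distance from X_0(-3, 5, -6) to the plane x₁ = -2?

d = |1·(-3) − (-2)| / √(1 + 0 + 0) = |-1| / 1 = 1.

1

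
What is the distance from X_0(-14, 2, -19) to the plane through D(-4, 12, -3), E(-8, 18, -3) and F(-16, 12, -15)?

DE = (-4, 6, 0) and DF = (-12, 0, -12), so a normal is n = DE × DF = (-72, -48, 72).
Then n·(-14, 2, -19) - (-504) = 48.
|n| = √(5184 + 2304 + 5184) = 24√22, so the distance is |48|/(24√22) = √22/11.

√22/11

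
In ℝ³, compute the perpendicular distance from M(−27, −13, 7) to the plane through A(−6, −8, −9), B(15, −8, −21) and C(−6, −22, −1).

AB = (21, 0, −12) and AC = (0, −14, 8), so a normal is n = AB × AC = (−168, −168, −294).
n = (−168, −168, −294); n·P − 4998 = -336; |n| = 378; distance = 336/378 = 8/9.

8/9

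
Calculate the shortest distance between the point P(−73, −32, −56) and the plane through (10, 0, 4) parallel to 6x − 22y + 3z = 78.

Parallel planes share the normal n = (6, −22, 3); since (10, 0, 4) lies on the plane, its equation is 6x − 22y + 3z = 72.
d = |6·(-73) + (-22)·(-32) + 3·(-56) − 72| / √(36 + 484 + 9) = |26| / 23 = 26/23.

26/23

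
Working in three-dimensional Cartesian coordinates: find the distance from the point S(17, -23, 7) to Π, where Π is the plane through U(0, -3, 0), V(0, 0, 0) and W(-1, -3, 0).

7

UV = (0, 3, 0) and UW = (-1, 0, 0), so a normal is n = UV × UW = (0, 0, 3).
Then n·(17, -23, 7) - 0 = 21.
|n| = √(0 + 0 + 9) = 3, so the distance is |21|/3 = 7.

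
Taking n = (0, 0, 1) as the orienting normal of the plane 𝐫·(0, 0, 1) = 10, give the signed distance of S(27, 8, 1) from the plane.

n·S − 10 = -9.
|n| = 1, so the signed distance is -9/1 = -9.

-9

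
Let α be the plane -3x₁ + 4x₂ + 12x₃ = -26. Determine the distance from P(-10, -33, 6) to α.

4/13

n = (-3, 4, 12); n·P − (-26) = -4; |n| = 13; distance = 4/13.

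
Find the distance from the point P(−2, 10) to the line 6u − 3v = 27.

23√5/5

The normal to the line is n = (6, −3) with |n| = 3√5.
|n·P − 27| = |-42 − 27| = 69, so the distance is 69/(3√5) = 23/√5.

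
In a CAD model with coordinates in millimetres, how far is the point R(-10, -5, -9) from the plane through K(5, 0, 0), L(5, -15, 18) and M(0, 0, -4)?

KL = (0, -15, 18) and KM = (-5, 0, -4), so a normal is n = KL × KM = (60, -90, -75).
Then n·(-10, -5, -9) - 300 = 225.
|n| = √(3600 + 8100 + 5625) = 15√77, so the distance is |225|/(15√77) = 15/√77.

15√77/77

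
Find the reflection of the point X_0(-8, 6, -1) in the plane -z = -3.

n = (0, 0, -1), |n|² = 1, n·X_0 − (-3) = 4, so t = 4/1 = 4.
Foot F = X_0 − 4·n = (-8, 6, 3); the reflection is 2F − X_0 = (-8, 6, 7).

(-8, 6, 7)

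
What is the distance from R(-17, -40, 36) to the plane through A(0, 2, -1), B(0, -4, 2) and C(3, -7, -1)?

19/√14

AB = (0, -6, 3) and AC = (3, -9, 0), so a normal is n = AB × AC = (27, 9, 18).
d = |27·(-17) + 9·(-40) + 18·36 − 0| / √(729 + 81 + 324) = |-171| / (9√14) = 19√14/14.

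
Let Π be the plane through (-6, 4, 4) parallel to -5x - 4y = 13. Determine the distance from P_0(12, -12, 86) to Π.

26√41/41

Parallel planes share the normal n = (-5, -4, 0); since (-6, 4, 4) lies on the plane, its equation is -5x - 4y = 14.
Then n·(12, -12, 86) - 14 = -26.
|n| = √(25 + 16 + 0) = √41, so the distance is |-26|/√41 = 26/√41.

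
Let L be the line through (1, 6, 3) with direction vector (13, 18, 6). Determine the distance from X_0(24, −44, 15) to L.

Direction vector d = (13, 18, 6).
AP = (23, −50, 12); AP·d = -529, |AP|² = 3173, |d|² = 529.
distance² = |AP|² − (AP·d)²/|d|² = 3173 − 279841/529 = 2644, so the distance is 2√661.

2√661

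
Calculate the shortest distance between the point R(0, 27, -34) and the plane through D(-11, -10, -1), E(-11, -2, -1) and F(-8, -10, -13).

11√17/17

DE = (0, 8, 0) and DF = (3, 0, -12), so a normal is n = DE × DF = (-96, 0, -24).
n = (-96, 0, -24); n·P − 1080 = -264; |n| = 24√17; distance = 264/(24√17) = 11/√17.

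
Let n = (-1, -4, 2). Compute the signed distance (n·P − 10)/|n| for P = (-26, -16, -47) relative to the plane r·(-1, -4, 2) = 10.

-2√21/3

n·P − 10 = -14.
|n| = √21, so the signed distance is -2√21/3.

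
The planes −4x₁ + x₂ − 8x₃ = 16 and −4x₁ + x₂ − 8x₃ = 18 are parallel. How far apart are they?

2/9

With common normal n = (−4, 1, −8) (|n| = 9), the distance is |16 − 18|/|n| = 2/9.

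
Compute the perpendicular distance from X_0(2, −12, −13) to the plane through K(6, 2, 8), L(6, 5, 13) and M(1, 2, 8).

7√34/34

KL = (0, 3, 5) and KM = (−5, 0, 0), so a normal is n = KL × KM = (0, −25, 15).
n = (0, −25, 15); n·P − 70 = 35; |n| = 5√34; distance = 35/(5√34) = 7√34/34.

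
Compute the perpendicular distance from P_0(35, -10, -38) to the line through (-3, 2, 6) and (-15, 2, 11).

A direction vector is d = (-12, 0, 5).
AP = (38, -12, -44); AP·d = -676, |AP|² = 3524, |d|² = 169.
distance² = |AP|² − (AP·d)²/|d|² = 3524 − 456976/169 = 820, so the distance is 2√205.

2√205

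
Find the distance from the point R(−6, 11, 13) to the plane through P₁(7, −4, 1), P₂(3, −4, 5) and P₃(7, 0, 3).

P₁P₂ = (−4, 0, 4) and P₁P₃ = (0, 4, 2), so a normal is n = P₁P₂ × P₁P₃ = (−16, 8, −16).
d = |(-16)·(-6) + 8·11 + (-16)·13 − (-160)| / √(256 + 64 + 256) = |136| / 24 = 17/3.

17/3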